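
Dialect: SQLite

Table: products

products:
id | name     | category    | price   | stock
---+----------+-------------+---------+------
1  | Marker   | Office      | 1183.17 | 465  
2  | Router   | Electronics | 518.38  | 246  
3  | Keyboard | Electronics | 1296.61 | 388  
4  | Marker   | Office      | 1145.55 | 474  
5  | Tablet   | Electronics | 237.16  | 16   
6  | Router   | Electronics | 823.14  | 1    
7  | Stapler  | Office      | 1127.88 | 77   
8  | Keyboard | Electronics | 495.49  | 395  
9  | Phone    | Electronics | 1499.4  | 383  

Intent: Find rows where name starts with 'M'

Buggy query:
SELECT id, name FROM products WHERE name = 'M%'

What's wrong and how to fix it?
Bug: '=' compares the literal string including the % character; pattern matching needs LIKE

Fix: Replace '=' with LIKE so 'M%' is treated as a pattern

Corrected query:
SELECT id, name FROM products WHERE name LIKE 'M%'

Result:
id | name  
---+-------
1  | Marker
4  | Marker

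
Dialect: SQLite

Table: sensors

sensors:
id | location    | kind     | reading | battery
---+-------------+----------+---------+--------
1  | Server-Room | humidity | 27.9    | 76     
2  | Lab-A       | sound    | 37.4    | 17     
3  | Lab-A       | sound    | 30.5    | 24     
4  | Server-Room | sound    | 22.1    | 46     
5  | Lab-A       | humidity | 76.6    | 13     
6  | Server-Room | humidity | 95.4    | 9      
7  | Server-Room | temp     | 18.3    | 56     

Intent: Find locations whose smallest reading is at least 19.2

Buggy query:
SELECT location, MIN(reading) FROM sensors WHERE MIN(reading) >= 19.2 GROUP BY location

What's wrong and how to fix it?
Bug: MIN() in WHERE is a misuse of aggregate

Fix: Use HAVING for the per-group MIN condition

Corrected query:
SELECT location, MIN(reading) FROM sensors GROUP BY location HAVING MIN(reading) >= 19.2

Result:
location | MIN(reading)
---------+-------------
Lab-A    | 30.5        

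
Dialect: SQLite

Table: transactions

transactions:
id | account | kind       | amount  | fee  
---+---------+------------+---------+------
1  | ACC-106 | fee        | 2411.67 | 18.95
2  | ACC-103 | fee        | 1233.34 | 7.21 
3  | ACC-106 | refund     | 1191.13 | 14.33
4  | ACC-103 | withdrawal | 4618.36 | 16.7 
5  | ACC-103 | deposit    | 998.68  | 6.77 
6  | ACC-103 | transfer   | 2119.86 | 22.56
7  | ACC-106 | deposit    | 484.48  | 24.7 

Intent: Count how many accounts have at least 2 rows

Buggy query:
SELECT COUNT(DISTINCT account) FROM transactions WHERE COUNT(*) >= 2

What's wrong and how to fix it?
Bug: WHERE filters individual rows, not groups, so a group-level COUNT is invalid there

Fix: Use a subquery that GROUPs and filters with HAVING, then count its rows

Corrected query:
SELECT COUNT(*) FROM (SELECT account FROM transactions GROUP BY account HAVING COUNT(*) >= 2)

Result:
COUNT(*)
--------
2       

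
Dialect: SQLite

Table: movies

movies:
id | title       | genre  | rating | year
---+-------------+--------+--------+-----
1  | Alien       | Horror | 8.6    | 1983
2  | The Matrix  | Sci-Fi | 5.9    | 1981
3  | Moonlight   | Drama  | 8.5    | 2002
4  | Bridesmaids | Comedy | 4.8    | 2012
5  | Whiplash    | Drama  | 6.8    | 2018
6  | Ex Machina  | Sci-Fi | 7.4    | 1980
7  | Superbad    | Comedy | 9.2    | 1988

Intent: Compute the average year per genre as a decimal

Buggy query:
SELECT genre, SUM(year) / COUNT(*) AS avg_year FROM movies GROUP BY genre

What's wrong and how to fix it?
Bug: SUM(year) and COUNT(*) are both integers; the division truncates the fractional part

Fix: Multiply by 1.0 (or CAST to REAL) to force floating-point division

Corrected query:
SELECT genre, SUM(year) * 1.0 / COUNT(*) AS avg_year FROM movies GROUP BY genre

Result:
genre  | avg_year
-------+---------
Comedy | 2000    
Drama  | 2010    
Horror | 1983    
Sci-Fi | 1980.5  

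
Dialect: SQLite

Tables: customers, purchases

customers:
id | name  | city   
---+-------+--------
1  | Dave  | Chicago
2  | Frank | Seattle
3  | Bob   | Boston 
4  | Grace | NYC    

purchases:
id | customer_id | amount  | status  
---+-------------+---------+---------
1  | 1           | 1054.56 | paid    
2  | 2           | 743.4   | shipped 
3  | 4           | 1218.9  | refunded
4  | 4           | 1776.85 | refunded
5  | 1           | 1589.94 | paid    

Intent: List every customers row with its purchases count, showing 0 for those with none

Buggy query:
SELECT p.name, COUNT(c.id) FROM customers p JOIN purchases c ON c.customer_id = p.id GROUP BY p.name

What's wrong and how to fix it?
Bug: An inner join excludes parents with zero children

Fix: Use LEFT JOIN so parents without children still appear (COUNT(c.id) gives 0)

Corrected query:
SELECT p.name, COUNT(c.id) FROM customers p LEFT JOIN purchases c ON c.customer_id = p.id GROUP BY p.name

Result:
name  | COUNT(c.id)
------+------------
Bob   | 0          
Dave  | 2          
Frank | 1          
Grace | 2          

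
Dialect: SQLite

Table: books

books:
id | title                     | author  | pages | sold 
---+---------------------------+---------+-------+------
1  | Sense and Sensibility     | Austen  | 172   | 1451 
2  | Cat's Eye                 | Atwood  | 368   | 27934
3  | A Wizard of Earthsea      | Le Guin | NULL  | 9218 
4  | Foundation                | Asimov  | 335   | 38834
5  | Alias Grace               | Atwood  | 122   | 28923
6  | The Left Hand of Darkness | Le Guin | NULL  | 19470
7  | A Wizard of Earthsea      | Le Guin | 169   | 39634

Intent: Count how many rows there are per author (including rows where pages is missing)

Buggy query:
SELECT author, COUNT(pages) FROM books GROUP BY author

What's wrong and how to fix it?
Bug: COUNT(column) counts non-NULL values only; rows with NULL pages aren't counted

Fix: Use COUNT(*) to count all rows regardless of NULL

Corrected query:
SELECT author, COUNT(*) FROM books GROUP BY author

Result:
author  | COUNT(*)
--------+---------
Asimov  | 1       
Atwood  | 2       
Austen  | 1       
Le Guin | 3       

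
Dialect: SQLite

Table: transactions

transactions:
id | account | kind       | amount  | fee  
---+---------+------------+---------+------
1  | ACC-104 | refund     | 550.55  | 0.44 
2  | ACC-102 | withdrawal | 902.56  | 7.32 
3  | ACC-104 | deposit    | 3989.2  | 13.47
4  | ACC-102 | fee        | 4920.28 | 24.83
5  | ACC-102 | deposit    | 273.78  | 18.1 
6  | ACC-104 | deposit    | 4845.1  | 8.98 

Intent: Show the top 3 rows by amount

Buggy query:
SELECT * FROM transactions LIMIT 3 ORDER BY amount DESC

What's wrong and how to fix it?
Bug: LIMIT must come after ORDER BY

Fix: Swap the clauses: ORDER BY first, then LIMIT

Corrected query:
SELECT * FROM transactions ORDER BY amount DESC LIMIT 3

Result:
id | account | kind    | amount  | fee  
---+---------+---------+---------+------
4  | ACC-102 | fee     | 4920.28 | 24.83
6  | ACC-104 | deposit | 4845.1  | 8.98 
3  | ACC-104 | deposit | 3989.2  | 13.47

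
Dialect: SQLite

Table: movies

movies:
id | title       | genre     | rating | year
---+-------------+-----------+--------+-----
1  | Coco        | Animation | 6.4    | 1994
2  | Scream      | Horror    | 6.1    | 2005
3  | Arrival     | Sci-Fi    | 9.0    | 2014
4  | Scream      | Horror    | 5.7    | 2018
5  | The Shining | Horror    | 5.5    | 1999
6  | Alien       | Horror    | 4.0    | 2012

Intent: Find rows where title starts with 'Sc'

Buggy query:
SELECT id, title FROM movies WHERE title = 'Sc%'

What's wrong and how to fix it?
Bug: Wildcards only work with LIKE; '=' treats '%' as a literal character

Fix: Replace '=' with LIKE so 'Sc%' is treated as a pattern

Corrected query:
SELECT id, title FROM movies WHERE title LIKE 'Sc%'

Result:
id | title 
---+-------
2  | Scream
4  | Scream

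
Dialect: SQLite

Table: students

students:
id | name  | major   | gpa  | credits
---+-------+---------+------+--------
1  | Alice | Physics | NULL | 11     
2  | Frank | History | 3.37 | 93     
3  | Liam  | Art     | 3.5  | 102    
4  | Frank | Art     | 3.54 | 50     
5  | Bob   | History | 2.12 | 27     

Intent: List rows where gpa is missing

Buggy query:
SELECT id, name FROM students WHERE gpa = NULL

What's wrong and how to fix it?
Bug: '= NULL' is always unknown in SQL three-valued logic, so no rows match

Fix: Use IS NULL to test for NULL

Corrected query:
SELECT id, name FROM students WHERE gpa IS NULL

Result:
id | name 
---+------
1  | Alice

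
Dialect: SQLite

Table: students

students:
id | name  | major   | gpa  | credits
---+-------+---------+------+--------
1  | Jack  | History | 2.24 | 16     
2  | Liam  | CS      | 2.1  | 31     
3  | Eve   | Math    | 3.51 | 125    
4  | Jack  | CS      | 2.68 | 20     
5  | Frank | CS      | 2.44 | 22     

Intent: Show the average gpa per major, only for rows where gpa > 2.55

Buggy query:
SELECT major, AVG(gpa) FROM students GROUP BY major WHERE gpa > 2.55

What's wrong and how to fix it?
Bug: Row-level WHERE must come before GROUP BY in the clause order

Fix: Place WHERE between FROM and GROUP BY

Corrected query:
SELECT major, AVG(gpa) FROM students WHERE gpa > 2.55 GROUP BY major

Result:
major | AVG(gpa)
------+---------
CS    | 2.68    
Math  | 3.51    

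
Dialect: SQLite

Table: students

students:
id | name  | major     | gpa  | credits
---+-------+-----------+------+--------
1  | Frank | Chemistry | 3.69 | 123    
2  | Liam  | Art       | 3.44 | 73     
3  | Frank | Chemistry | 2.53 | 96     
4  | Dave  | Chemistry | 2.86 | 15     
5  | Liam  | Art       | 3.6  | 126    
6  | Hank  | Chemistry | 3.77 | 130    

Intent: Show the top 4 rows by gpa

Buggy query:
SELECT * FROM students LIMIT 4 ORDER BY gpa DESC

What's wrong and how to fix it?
Bug: LIMIT must come after ORDER BY

Fix: Sort with ORDER BY, then apply LIMIT

Corrected query:
SELECT * FROM students ORDER BY gpa DESC LIMIT 4

Result:
id | name  | major     | gpa  | credits
---+-------+-----------+------+--------
6  | Hank  | Chemistry | 3.77 | 130    
1  | Frank | Chemistry | 3.69 | 123    
5  | Liam  | Art       | 3.6  | 126    
2  | Liam  | Art       | 3.44 | 73     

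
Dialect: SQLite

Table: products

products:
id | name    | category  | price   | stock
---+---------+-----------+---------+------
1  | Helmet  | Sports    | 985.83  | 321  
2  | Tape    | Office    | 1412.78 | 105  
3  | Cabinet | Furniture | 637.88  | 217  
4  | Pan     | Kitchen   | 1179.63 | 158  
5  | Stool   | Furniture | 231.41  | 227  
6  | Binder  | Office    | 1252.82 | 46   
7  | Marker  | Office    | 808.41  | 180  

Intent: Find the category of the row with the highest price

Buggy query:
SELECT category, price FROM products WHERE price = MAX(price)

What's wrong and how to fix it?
Bug: WHERE is evaluated per row; an aggregate over the whole table isn't defined there

Fix: Wrap MAX in a scalar subquery so WHERE compares against a single value

Corrected query:
SELECT category, price FROM products WHERE price = (SELECT MAX(price) FROM products)

Result:
category | price  
---------+--------
Office   | 1412.78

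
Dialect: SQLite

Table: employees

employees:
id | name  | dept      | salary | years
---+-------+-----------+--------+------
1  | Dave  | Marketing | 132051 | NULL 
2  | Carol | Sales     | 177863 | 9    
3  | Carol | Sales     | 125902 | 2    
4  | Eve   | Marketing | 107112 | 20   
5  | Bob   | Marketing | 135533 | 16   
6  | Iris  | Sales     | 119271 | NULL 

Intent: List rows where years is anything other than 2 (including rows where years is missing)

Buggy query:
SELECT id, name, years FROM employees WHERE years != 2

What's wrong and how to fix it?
Bug: 'years != 2' is unknown when years is NULL, so NULL rows are silently excluded

Fix: Add an explicit OR years IS NULL to include the missing-value rows

Corrected query:
SELECT id, name, years FROM employees WHERE years != 2 OR years IS NULL

Result:
id | name  | years
---+-------+------
1  | Dave  | NULL 
2  | Carol | 9    
4  | Eve   | 20   
5  | Bob   | 16   
6  | Iris  | NULL 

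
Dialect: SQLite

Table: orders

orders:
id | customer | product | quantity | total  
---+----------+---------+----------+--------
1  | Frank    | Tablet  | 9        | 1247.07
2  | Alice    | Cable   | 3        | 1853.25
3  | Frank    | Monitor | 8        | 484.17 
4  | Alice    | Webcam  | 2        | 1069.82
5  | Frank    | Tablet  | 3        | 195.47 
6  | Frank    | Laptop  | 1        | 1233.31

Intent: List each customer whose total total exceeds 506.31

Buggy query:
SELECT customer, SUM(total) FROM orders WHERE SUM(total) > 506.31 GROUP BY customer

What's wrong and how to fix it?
Bug: SUM(total) is an aggregate, but WHERE filters rows before aggregation

Fix: Use HAVING (which filters groups after aggregation) instead of WHERE

Corrected query:
SELECT customer, SUM(total) FROM orders GROUP BY customer HAVING SUM(total) > 506.31

Result:
customer | SUM(total)
---------+-----------
Alice    | 2923.07   
Frank    | 3160.02   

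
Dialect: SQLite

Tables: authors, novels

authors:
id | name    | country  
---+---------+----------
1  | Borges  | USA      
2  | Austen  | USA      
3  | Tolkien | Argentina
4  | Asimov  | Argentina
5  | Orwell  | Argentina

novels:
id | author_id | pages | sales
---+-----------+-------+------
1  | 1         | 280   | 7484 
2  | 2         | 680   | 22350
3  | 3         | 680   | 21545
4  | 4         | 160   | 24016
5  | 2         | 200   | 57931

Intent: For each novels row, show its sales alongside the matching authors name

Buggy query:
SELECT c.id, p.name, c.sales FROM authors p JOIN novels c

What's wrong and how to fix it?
Bug: JOIN with no ON clause produces a cartesian product; every novels row pairs with every authors row

Fix: Specify the join condition linking the foreign key to the parent id

Corrected query:
SELECT c.id, p.name, c.sales FROM authors p JOIN novels c ON c.author_id = p.id

Result:
id | name    | sales
---+---------+------
1  | Borges  | 7484 
2  | Austen  | 22350
3  | Tolkien | 21545
4  | Asimov  | 24016
5  | Austen  | 57931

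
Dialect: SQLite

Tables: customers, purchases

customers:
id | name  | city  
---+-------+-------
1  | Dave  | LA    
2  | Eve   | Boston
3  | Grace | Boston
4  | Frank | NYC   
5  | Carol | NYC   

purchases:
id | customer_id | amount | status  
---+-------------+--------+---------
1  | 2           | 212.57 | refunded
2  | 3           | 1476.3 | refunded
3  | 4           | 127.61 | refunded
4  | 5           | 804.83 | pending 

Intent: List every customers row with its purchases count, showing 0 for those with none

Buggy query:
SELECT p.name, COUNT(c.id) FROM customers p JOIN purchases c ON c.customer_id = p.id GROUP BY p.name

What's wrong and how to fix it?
Bug: INNER JOIN drops customers rows that have no matching purchases rows

Fix: Use LEFT JOIN so parents without children still appear (COUNT(c.id) gives 0)

Corrected query:
SELECT p.name, COUNT(c.id) FROM customers p LEFT JOIN purchases c ON c.customer_id = p.id GROUP BY p.name

Result:
name  | COUNT(c.id)
------+------------
Carol | 1          
Dave  | 0          
Eve   | 1          
Frank | 1          
Grace | 1          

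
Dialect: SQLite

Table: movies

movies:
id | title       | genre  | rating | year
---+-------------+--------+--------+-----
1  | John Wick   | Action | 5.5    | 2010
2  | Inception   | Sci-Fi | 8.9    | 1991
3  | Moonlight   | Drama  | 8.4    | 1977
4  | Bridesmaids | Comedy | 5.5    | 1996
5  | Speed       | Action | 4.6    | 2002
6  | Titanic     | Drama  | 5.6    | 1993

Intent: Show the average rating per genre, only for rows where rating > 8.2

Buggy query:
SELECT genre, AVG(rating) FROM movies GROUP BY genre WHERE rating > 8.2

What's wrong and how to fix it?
Bug: WHERE cannot follow GROUP BY

Fix: Place WHERE between FROM and GROUP BY

Corrected query:
SELECT genre, AVG(rating) FROM movies WHERE rating > 8.2 GROUP BY genre

Result:
genre  | AVG(rating)
-------+------------
Drama  | 8.4        
Sci-Fi | 8.9        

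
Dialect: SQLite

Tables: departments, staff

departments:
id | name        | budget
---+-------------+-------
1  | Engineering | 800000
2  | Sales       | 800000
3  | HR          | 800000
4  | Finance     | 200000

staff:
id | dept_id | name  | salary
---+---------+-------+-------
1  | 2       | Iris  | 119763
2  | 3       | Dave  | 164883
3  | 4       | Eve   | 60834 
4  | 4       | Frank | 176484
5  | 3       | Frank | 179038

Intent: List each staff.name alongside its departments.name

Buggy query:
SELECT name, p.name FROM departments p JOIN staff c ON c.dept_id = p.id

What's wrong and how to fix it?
Bug: Both tables have a 'name' column; the unqualified reference is ambiguous

Fix: Qualify the column with its table alias (c.name)

Corrected query:
SELECT c.name, p.name FROM departments p JOIN staff c ON c.dept_id = p.id

Result:
name  | name   
------+--------
Iris  | Sales  
Dave  | HR     
Eve   | Finance
Frank | Finance
Frank | HR     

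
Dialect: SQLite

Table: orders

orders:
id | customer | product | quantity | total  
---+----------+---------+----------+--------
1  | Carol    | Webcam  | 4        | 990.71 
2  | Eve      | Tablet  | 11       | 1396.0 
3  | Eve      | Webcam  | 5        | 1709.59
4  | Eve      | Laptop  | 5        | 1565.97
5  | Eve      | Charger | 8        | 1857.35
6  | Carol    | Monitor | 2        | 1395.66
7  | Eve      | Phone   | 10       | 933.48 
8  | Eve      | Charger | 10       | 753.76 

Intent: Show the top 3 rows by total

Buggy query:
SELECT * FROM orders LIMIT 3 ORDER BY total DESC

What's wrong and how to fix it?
Bug: ORDER BY cannot follow LIMIT; LIMIT is the final clause

Fix: Sort with ORDER BY, then apply LIMIT

Corrected query:
SELECT * FROM orders ORDER BY total DESC LIMIT 3

Result:
id | customer | product | quantity | total  
---+----------+---------+----------+--------
5  | Eve      | Charger | 8        | 1857.35
3  | Eve      | Webcam  | 5        | 1709.59
4  | Eve      | Laptop  | 5        | 1565.97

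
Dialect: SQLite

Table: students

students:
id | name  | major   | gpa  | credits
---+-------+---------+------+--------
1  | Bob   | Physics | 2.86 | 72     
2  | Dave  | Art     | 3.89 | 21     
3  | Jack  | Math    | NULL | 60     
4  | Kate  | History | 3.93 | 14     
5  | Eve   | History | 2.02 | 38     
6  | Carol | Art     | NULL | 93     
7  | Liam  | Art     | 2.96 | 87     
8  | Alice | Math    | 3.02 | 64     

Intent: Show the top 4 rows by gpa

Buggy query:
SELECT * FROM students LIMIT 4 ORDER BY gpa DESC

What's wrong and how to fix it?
Bug: ORDER BY cannot follow LIMIT; LIMIT is the final clause

Fix: Swap the clauses: ORDER BY first, then LIMIT

Corrected query:
SELECT * FROM students ORDER BY gpa DESC LIMIT 4

Result:
id | name  | major   | gpa  | credits
---+-------+---------+------+--------
4  | Kate  | History | 3.93 | 14     
2  | Dave  | Art     | 3.89 | 21     
8  | Alice | Math    | 3.02 | 64     
7  | Liam  | Art     | 2.96 | 87     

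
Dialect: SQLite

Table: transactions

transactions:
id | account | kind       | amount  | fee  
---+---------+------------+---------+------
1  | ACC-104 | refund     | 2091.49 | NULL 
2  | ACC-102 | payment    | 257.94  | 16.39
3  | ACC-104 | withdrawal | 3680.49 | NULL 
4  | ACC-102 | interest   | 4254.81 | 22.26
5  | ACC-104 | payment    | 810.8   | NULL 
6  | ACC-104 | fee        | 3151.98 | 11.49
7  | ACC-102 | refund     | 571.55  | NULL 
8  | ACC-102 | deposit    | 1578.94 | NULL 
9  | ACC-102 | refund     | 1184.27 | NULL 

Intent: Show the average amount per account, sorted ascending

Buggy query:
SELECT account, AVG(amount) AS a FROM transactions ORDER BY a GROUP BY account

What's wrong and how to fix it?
Bug: ORDER BY appears before GROUP BY; SQL clause order requires GROUP BY first

Fix: Move ORDER BY to the end, after GROUP BY

Corrected query:
SELECT account, AVG(amount) AS a FROM transactions GROUP BY account ORDER BY a

Result:
account | a       
--------+---------
ACC-102 | 1569.502
ACC-104 | 2433.69 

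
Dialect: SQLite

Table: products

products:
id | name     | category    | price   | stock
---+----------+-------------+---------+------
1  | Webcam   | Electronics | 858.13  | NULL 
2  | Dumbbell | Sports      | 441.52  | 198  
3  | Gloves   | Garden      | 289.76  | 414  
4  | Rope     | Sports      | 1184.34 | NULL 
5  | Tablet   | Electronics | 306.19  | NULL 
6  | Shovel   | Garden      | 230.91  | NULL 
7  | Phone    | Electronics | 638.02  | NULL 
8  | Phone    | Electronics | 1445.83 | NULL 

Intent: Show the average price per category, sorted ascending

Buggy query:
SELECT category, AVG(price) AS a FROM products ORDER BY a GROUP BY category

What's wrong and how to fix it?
Bug: GROUP BY must precede ORDER BY

Fix: Move ORDER BY to the end, after GROUP BY

Corrected query:
SELECT category, AVG(price) AS a FROM products GROUP BY category ORDER BY a

Result:
category    | a       
------------+---------
Garden      | 260.335 
Electronics | 812.0425
Sports      | 812.93  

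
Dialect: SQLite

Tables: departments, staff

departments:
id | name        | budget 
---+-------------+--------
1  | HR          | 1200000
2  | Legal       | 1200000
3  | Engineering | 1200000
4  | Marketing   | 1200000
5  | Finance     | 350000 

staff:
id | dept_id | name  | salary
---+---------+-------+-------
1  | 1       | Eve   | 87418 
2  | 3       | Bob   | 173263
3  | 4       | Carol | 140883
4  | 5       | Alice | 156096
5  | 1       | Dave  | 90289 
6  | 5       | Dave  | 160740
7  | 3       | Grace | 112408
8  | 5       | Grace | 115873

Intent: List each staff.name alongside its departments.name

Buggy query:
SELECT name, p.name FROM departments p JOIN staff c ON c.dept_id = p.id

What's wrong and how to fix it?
Bug: 'name' exists in both joined tables, so the database can't tell which one is meant

Fix: Qualify the column with its table alias (c.name)

Corrected query:
SELECT c.name, p.name FROM departments p JOIN staff c ON c.dept_id = p.id

Result:
name  | name       
------+------------
Eve   | HR         
Bob   | Engineering
Carol | Marketing  
Alice | Finance    
Dave  | HR         
Dave  | Finance    
Grace | Engineering
Grace | Finance    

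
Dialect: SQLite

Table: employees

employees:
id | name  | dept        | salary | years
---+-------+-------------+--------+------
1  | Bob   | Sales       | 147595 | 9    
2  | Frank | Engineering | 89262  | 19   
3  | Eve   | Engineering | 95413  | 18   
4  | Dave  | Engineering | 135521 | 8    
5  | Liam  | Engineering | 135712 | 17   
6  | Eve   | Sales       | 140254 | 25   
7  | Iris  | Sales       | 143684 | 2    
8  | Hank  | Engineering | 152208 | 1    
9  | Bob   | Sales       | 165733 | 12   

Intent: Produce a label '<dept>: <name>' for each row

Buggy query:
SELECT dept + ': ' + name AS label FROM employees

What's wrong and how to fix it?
Bug: '+' is numeric addition; on text columns SQLite converts them to 0 instead of concatenating

Fix: Use the || operator for string concatenation

Corrected query:
SELECT dept || ': ' || name AS label FROM employees

Result:
label             
------------------
Sales: Bob        
Engineering: Frank
Engineering: Eve  
Engineering: Dave 
Engineering: Liam 
Sales: Eve        
Sales: Iris       
Engineering: Hank 
Sales: Bob        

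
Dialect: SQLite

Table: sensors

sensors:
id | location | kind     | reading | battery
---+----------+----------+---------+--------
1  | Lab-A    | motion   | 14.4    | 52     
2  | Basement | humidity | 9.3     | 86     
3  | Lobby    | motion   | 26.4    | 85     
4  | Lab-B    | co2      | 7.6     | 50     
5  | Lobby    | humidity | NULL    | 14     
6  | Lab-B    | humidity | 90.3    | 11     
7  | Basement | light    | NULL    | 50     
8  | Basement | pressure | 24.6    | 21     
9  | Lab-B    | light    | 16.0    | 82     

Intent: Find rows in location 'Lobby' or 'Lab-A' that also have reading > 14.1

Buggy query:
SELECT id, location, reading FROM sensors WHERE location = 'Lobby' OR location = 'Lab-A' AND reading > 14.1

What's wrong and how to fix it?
Bug: Without parentheses, AND is evaluated before OR, so the reading filter only applies to the 'Lab-A' branch

Fix: Add parentheses around the OR so the AND applies to both alternatives

Corrected query:
SELECT id, location, reading FROM sensors WHERE (location = 'Lobby' OR location = 'Lab-A') AND reading > 14.1

Result:
id | location | reading
---+----------+--------
1  | Lab-A    | 14.4   
3  | Lobby    | 26.4   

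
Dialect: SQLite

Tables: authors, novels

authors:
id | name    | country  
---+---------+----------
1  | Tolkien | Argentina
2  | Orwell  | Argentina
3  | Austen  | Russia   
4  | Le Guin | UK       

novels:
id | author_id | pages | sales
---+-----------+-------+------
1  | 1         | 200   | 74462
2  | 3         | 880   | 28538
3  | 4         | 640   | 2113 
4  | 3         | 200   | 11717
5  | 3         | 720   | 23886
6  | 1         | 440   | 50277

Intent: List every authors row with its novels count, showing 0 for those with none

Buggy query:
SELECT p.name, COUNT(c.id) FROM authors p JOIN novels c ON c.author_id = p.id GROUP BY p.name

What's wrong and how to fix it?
Bug: INNER JOIN drops authors rows that have no matching novels rows

Fix: Use LEFT JOIN so parents without children still appear (COUNT(c.id) gives 0)

Corrected query:
SELECT p.name, COUNT(c.id) FROM authors p LEFT JOIN novels c ON c.author_id = p.id GROUP BY p.name

Result:
name    | COUNT(c.id)
--------+------------
Austen  | 3          
Le Guin | 1          
Orwell  | 0          
Tolkien | 2          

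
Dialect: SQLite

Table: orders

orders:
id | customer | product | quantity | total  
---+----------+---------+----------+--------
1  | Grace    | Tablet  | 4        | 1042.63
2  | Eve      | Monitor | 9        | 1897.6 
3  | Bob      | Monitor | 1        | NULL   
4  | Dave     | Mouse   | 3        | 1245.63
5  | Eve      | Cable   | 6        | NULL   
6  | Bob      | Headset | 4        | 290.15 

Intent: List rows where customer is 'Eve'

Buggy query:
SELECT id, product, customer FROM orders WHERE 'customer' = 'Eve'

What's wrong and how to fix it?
Bug: Single quotes denote string literals in SQL; the column name is being compared as a constant string

Fix: Remove the quotes around the column name (or use double quotes for an identifier)

Corrected query:
SELECT id, product, customer FROM orders WHERE customer = 'Eve'

Result:
id | product | customer
---+---------+---------
2  | Monitor | Eve     
5  | Cable   | Eve     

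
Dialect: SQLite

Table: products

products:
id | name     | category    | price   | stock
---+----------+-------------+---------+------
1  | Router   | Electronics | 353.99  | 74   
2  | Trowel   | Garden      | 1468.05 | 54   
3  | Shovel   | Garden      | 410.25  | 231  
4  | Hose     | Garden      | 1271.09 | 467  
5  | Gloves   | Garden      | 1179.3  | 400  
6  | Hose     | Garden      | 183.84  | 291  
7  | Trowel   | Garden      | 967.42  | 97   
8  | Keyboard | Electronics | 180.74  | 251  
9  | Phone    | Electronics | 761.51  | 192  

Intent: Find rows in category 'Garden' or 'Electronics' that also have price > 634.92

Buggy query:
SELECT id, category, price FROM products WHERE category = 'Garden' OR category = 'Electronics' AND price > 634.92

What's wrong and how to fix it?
Bug: Without parentheses, AND is evaluated before OR, so the price filter only applies to the 'Electronics' branch

Fix: Add parentheses around the OR so the AND applies to both alternatives

Corrected query:
SELECT id, category, price FROM products WHERE (category = 'Garden' OR category = 'Electronics') AND price > 634.92

Result:
id | category    | price  
---+-------------+--------
2  | Garden      | 1468.05
4  | Garden      | 1271.09
5  | Garden      | 1179.3 
7  | Garden      | 967.42 
9  | Electronics | 761.51 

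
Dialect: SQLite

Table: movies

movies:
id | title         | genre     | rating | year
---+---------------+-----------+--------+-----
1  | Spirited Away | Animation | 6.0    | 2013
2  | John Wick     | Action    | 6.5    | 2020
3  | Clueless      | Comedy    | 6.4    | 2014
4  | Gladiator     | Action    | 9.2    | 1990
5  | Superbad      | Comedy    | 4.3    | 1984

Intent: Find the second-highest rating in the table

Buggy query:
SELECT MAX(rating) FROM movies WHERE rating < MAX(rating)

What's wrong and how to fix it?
Bug: MAX(rating) on the right of the comparison is an aggregate-in-WHERE error

Fix: Compute the overall MAX in a subquery, then take MAX of rows below it

Corrected query:
SELECT MAX(rating) FROM movies WHERE rating < (SELECT MAX(rating) FROM movies)

Result:
MAX(rating)
-----------
6.5        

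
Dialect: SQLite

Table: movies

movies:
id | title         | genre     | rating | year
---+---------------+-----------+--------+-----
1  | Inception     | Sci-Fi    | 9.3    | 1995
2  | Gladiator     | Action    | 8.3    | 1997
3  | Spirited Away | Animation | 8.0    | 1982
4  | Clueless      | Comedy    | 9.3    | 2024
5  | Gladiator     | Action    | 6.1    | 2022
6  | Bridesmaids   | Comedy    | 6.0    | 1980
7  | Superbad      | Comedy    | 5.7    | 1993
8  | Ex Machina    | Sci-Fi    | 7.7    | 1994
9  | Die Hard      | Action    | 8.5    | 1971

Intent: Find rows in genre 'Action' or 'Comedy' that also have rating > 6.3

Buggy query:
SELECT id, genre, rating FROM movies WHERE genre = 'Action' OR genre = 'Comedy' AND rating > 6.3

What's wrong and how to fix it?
Bug: Without parentheses, AND is evaluated before OR, so the rating filter only applies to the 'Comedy' branch

Fix: Add parentheses around the OR so the AND applies to both alternatives

Corrected query:
SELECT id, genre, rating FROM movies WHERE (genre = 'Action' OR genre = 'Comedy') AND rating > 6.3

Result:
id | genre  | rating
---+--------+-------
2  | Action | 8.3   
4  | Comedy | 9.3   
9  | Action | 8.5   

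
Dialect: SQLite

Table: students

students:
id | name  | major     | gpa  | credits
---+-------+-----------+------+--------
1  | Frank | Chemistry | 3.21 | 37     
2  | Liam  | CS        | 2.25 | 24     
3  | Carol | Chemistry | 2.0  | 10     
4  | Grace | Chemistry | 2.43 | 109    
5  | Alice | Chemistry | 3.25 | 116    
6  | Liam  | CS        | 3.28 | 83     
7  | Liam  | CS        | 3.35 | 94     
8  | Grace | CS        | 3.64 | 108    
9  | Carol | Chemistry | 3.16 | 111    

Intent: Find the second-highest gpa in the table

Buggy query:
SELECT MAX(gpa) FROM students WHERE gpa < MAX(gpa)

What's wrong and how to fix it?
Bug: The inner MAX is an aggregate inside WHERE, which is not allowed

Fix: Compute the overall MAX in a subquery, then take MAX of rows below it

Corrected query:
SELECT MAX(gpa) FROM students WHERE gpa < (SELECT MAX(gpa) FROM students)

Result:
MAX(gpa)
--------
3.35    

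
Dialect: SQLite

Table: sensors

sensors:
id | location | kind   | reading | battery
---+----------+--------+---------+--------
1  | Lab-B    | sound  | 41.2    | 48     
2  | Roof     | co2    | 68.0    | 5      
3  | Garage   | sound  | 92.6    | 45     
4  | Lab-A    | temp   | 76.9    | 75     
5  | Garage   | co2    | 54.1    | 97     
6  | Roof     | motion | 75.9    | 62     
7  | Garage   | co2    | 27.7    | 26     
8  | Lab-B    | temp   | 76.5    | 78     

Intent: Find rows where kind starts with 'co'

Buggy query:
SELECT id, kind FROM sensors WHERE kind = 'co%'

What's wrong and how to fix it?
Bug: '=' compares the literal string including the % character; pattern matching needs LIKE

Fix: Use LIKE for wildcard pattern matching

Corrected query:
SELECT id, kind FROM sensors WHERE kind LIKE 'co%'

Result:
id | kind
---+-----
2  | co2 
5  | co2 
7  | co2 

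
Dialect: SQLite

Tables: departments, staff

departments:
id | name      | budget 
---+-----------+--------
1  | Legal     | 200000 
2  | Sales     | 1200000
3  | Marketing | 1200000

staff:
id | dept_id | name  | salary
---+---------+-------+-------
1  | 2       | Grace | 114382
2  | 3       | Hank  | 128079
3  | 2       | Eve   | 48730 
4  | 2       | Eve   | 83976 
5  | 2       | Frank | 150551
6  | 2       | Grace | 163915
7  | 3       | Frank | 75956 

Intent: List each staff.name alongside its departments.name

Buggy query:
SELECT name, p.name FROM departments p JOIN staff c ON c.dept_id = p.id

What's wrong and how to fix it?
Bug: Both tables have a 'name' column; the unqualified reference is ambiguous

Fix: Prefix ambiguous columns with the table alias

Corrected query:
SELECT c.name, p.name FROM departments p JOIN staff c ON c.dept_id = p.id

Result:
name  | name     
------+----------
Grace | Sales    
Hank  | Marketing
Eve   | Sales    
Eve   | Sales    
Frank | Sales    
Grace | Sales    
Frank | Marketing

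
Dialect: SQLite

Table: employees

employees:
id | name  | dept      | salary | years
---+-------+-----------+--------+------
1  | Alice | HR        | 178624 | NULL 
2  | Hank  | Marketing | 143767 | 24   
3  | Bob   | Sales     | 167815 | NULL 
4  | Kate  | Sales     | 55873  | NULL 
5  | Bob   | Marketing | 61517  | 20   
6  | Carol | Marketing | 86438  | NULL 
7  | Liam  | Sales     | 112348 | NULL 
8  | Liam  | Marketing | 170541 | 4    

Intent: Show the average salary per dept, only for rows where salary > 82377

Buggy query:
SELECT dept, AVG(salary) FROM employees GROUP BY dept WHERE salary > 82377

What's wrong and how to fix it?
Bug: WHERE cannot follow GROUP BY

Fix: Move the WHERE clause before GROUP BY

Corrected query:
SELECT dept, AVG(salary) FROM employees WHERE salary > 82377 GROUP BY dept

Result:
dept      | AVG(salary)
----------+------------
HR        | 178624     
Marketing | 133582     
Sales     | 140081.5   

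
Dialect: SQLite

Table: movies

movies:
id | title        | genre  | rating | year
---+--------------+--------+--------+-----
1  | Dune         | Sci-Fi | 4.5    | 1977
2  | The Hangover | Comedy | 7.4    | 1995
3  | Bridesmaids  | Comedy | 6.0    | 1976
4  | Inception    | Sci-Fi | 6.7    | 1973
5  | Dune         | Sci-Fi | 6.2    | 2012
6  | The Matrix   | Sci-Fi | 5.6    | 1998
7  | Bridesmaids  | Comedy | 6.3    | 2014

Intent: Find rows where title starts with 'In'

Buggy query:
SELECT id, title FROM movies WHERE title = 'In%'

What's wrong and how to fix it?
Bug: '=' compares the literal string including the % character; pattern matching needs LIKE

Fix: Use LIKE for wildcard pattern matching

Corrected query:
SELECT id, title FROM movies WHERE title LIKE 'In%'

Result:
id | title    
---+----------
4  | Inception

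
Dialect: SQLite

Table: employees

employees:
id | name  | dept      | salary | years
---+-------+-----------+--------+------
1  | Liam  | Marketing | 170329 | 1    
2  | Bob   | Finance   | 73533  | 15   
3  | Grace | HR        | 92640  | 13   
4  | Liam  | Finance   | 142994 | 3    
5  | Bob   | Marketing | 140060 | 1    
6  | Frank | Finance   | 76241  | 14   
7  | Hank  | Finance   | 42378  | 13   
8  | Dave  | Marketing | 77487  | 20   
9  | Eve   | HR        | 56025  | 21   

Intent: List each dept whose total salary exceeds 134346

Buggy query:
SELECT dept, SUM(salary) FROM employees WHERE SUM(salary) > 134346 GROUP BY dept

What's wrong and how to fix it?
Bug: SUM(salary) is an aggregate, but WHERE filters rows before aggregation

Fix: Use HAVING (which filters groups after aggregation) instead of WHERE

Corrected query:
SELECT dept, SUM(salary) FROM employees GROUP BY dept HAVING SUM(salary) > 134346

Result:
dept      | SUM(salary)
----------+------------
Finance   | 335146     
HR        | 148665     
Marketing | 387876     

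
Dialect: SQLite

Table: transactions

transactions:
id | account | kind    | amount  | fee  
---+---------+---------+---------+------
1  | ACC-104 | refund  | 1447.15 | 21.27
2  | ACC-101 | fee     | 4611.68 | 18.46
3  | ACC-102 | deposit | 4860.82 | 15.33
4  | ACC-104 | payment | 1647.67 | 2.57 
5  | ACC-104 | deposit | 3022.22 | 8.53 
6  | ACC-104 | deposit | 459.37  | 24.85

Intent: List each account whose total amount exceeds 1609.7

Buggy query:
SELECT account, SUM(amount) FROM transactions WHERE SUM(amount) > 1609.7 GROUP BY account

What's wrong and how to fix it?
Bug: WHERE runs before GROUP BY, so aggregates aren't available there

Fix: Use HAVING (which filters groups after aggregation) instead of WHERE

Corrected query:
SELECT account, SUM(amount) FROM transactions GROUP BY account HAVING SUM(amount) > 1609.7

Result:
account | SUM(amount)
--------+------------
ACC-101 | 4611.68    
ACC-102 | 4860.82    
ACC-104 | 6576.41    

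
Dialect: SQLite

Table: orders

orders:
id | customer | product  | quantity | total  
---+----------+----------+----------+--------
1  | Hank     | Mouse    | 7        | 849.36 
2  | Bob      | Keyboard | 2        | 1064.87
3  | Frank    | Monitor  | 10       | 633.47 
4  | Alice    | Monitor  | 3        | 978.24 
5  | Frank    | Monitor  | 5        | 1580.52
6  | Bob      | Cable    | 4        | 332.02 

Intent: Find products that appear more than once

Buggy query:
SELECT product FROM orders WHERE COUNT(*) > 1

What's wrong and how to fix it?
Bug: WHERE can't reference COUNT(*); aggregates are computed after WHERE

Fix: Group first, then use HAVING for the count condition

Corrected query:
SELECT product FROM orders GROUP BY product HAVING COUNT(*) > 1

Result:
product
-------
Monitor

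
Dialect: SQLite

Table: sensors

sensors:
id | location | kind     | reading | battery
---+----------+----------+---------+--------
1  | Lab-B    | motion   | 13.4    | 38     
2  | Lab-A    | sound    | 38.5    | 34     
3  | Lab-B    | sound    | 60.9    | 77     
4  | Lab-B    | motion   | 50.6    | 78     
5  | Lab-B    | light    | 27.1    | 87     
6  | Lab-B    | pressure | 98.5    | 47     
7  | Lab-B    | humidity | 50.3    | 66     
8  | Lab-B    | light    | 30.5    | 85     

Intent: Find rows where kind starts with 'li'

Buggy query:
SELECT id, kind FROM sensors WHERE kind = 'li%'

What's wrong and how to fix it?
Bug: '=' compares the literal string including the % character; pattern matching needs LIKE

Fix: Replace '=' with LIKE so 'li%' is treated as a pattern

Corrected query:
SELECT id, kind FROM sensors WHERE kind LIKE 'li%'

Result:
id | kind 
---+------
5  | light
8  | light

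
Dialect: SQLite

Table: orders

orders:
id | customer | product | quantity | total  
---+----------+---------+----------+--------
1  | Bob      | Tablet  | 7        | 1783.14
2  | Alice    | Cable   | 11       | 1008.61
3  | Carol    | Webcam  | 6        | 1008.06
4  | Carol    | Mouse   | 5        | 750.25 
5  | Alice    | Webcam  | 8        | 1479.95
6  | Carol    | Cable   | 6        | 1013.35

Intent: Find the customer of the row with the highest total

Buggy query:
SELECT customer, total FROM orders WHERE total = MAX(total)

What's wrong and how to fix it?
Bug: MAX(total) is an aggregate and cannot be used directly in WHERE

Fix: Use a subquery: WHERE total = (SELECT MAX(total) FROM orders)

Corrected query:
SELECT customer, total FROM orders WHERE total = (SELECT MAX(total) FROM orders)

Result:
customer | total  
---------+--------
Bob      | 1783.14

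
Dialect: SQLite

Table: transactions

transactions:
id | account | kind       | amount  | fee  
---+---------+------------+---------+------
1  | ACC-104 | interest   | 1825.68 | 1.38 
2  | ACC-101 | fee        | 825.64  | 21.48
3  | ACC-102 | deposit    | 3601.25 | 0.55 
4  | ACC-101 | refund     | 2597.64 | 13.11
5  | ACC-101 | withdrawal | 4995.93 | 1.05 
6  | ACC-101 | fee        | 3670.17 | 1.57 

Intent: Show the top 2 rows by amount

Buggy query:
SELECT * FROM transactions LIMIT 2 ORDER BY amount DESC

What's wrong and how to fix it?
Bug: ORDER BY cannot follow LIMIT; LIMIT is the final clause

Fix: Sort with ORDER BY, then apply LIMIT

Corrected query:
SELECT * FROM transactions ORDER BY amount DESC LIMIT 2

Result:
id | account | kind       | amount  | fee 
---+---------+------------+---------+-----
5  | ACC-101 | withdrawal | 4995.93 | 1.05
6  | ACC-101 | fee        | 3670.17 | 1.57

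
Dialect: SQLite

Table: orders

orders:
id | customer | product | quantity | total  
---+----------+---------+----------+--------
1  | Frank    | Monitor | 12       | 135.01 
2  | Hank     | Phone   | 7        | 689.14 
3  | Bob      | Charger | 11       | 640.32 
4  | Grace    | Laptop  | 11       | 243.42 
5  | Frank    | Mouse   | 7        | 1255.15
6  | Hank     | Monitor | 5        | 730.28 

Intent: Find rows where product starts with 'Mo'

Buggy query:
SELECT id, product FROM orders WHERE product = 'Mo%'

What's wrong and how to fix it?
Bug: Wildcards only work with LIKE; '=' treats '%' as a literal character

Fix: Replace '=' with LIKE so 'Mo%' is treated as a pattern

Corrected query:
SELECT id, product FROM orders WHERE product LIKE 'Mo%'

Result:
id | product
---+--------
1  | Monitor
5  | Mouse  
6  | Monitor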